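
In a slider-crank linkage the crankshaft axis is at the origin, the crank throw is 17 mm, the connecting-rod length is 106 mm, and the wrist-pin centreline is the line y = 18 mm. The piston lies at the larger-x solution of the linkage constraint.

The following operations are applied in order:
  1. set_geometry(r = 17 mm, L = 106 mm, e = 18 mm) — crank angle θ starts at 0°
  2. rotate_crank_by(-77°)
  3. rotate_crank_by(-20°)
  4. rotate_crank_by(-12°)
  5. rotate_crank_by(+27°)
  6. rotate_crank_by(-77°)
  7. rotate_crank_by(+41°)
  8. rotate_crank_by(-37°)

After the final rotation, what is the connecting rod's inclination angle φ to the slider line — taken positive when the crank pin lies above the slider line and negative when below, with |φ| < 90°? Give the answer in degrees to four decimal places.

set_geometry: r = 17 mm, L = 106 mm, e = 18 mm; θ ← 0°
rotate_crank_by(-77°): θ ← 0° -77° = -77°
rotate_crank_by(-20°): θ ← -77° -20° = -97°
rotate_crank_by(-12°): θ ← -97° -12° = -109°
rotate_crank_by(+27°): θ ← -109° +27° = -82°
rotate_crank_by(-77°): θ ← -82° -77° = -159°
rotate_crank_by(+41°): θ ← -159° +41° = -118°
rotate_crank_by(-37°): θ ← -118° -37° = -155°
crank pin P = (r cos θ, r sin θ) = (-15.407232, -7.184510)
h = r sin θ − e = -7.184510 − 18 = -25.184510
sin φ = h / L = -25.184510 / 106 = -0.23758972
φ = arcsin(-0.23758972) = -13.744327°

-13.7443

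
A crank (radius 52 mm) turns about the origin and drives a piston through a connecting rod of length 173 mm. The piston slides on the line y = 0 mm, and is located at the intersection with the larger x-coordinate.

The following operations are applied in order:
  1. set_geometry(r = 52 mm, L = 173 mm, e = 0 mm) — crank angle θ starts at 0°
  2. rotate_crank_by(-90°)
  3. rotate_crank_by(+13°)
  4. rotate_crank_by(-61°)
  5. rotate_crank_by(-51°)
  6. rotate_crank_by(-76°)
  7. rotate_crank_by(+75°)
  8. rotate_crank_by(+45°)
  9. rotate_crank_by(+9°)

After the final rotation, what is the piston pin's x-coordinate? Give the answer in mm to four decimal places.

set_geometry: r = 52 mm, L = 173 mm, e = 0 mm; θ ← 0°
rotate_crank_by(-90°): θ ← 0° -90° = -90°
rotate_crank_by(+13°): θ ← -90° +13° = -77°
rotate_crank_by(-61°): θ ← -77° -61° = -138°
rotate_crank_by(-51°): θ ← -138° -51° = -189°
rotate_crank_by(-76°): θ ← -189° -76° = -265°
rotate_crank_by(+75°): θ ← -265° +75° = -190°
rotate_crank_by(+45°): θ ← -190° +45° = -145°
rotate_crank_by(+9°): θ ← -145° +9° = -136°
crank pin P = (r cos θ, r sin θ) = (-37.405670, -36.122235)
h = r sin θ − e = -36.122235 − 0 = -36.122235
x = r cos θ + √(L² − h²) = -37.405670 + √(29929.0 − 1304.8159) = -37.405670 + 169.186832 = 131.781162

131.7812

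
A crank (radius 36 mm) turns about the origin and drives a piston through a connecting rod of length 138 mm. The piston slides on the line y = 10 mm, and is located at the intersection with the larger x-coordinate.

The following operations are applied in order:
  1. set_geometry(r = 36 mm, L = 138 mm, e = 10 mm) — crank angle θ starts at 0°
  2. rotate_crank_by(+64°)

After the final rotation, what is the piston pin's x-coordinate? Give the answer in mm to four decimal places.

set_geometry: r = 36 mm, L = 138 mm, e = 10 mm; θ ← 0°
rotate_crank_by(+64°): θ ← 0° +64° = 64°
crank pin P = (r cos θ, r sin θ) = (15.781361, 32.356586)
h = r sin θ − e = 32.356586 − 10 = 22.356586
x = r cos θ + √(L² − h²) = 15.781361 + √(19044.0 − 499.8169) = 15.781361 + 136.177028 = 151.958390

151.9584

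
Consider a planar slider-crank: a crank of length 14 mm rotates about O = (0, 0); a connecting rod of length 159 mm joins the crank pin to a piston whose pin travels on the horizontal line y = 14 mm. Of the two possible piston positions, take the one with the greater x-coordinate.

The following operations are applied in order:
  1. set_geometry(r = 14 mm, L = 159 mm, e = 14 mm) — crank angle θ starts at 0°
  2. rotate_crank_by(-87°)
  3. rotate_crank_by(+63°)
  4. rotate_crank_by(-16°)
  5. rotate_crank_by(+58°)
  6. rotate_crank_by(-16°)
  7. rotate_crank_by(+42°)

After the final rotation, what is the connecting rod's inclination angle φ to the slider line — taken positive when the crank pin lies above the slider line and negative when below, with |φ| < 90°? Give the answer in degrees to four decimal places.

set_geometry: r = 14 mm, L = 159 mm, e = 14 mm; θ ← 0°
rotate_crank_by(-87°): θ ← 0° -87° = -87°
rotate_crank_by(+63°): θ ← -87° +63° = -24°
rotate_crank_by(-16°): θ ← -24° -16° = -40°
rotate_crank_by(+58°): θ ← -40° +58° = 18°
rotate_crank_by(-16°): θ ← 18° -16° = 2°
rotate_crank_by(+42°): θ ← 2° +42° = 44°
crank pin P = (r cos θ, r sin θ) = (10.070757, 9.725217)
h = r sin θ − e = 9.725217 − 14 = -4.274783
sin φ = h / L = -4.274783 / 159 = -0.02688543
φ = arcsin(-0.02688543) = -1.540607°

-1.5406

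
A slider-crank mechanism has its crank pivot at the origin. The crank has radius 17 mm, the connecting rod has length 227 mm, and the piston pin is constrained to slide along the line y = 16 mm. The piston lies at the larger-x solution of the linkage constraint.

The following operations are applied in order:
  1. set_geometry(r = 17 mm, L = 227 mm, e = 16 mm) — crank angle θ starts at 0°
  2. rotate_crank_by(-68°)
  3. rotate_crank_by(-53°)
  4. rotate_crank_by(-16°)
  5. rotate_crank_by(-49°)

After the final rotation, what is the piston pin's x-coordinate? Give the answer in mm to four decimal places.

set_geometry: r = 17 mm, L = 227 mm, e = 16 mm; θ ← 0°
rotate_crank_by(-68°): θ ← 0° -68° = -68°
rotate_crank_by(-53°): θ ← -68° -53° = -121°
rotate_crank_by(-16°): θ ← -121° -16° = -137°
rotate_crank_by(-49°): θ ← -137° -49° = -186°
crank pin P = (r cos θ, r sin θ) = (-16.906872, 1.776984)
h = r sin θ − e = 1.776984 − 16 = -14.223016
x = r cos θ + √(L² − h²) = -16.906872 + √(51529.0 − 202.2942) = -16.906872 + 226.553980 = 209.647108

209.6471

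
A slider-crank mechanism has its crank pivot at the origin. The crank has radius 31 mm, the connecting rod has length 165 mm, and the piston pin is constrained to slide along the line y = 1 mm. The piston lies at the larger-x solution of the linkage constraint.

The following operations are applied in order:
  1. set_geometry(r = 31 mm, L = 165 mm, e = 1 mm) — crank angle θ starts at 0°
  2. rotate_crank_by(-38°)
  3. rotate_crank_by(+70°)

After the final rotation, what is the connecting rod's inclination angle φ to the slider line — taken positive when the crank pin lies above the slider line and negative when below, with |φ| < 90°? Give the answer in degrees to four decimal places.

5.3650

set_geometry: r = 31 mm, L = 165 mm, e = 1 mm; θ ← 0°
rotate_crank_by(-38°): θ ← 0° -38° = -38°
rotate_crank_by(+70°): θ ← -38° +70° = 32°
crank pin P = (r cos θ, r sin θ) = (26.289491, 16.427497)
h = r sin θ − e = 16.427497 − 1 = 15.427497
sin φ = h / L = 15.427497 / 165 = 0.09349998
φ = arcsin(0.09349998) = 5.364991°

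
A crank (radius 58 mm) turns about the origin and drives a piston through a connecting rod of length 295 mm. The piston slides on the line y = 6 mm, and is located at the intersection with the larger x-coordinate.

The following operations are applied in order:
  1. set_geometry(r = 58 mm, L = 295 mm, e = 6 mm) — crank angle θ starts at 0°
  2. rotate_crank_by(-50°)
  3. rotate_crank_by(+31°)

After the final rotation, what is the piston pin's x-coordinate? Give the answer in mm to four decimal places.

set_geometry: r = 58 mm, L = 295 mm, e = 6 mm; θ ← 0°
rotate_crank_by(-50°): θ ← 0° -50° = -50°
rotate_crank_by(+31°): θ ← -50° +31° = -19°
crank pin P = (r cos θ, r sin θ) = (54.840077, -18.882953)
h = r sin θ − e = -18.882953 − 6 = -24.882953
x = r cos θ + √(L² − h²) = 54.840077 + √(87025.0 − 619.1613) = 54.840077 + 293.948701 = 348.788778

348.7888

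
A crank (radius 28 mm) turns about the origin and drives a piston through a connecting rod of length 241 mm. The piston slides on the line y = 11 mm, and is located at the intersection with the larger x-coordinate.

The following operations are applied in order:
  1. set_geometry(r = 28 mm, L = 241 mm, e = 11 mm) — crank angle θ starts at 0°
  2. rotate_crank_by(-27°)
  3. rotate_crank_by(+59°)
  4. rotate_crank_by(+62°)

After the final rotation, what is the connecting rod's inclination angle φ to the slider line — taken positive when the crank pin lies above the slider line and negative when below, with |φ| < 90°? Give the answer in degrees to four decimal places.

4.0287

set_geometry: r = 28 mm, L = 241 mm, e = 11 mm; θ ← 0°
rotate_crank_by(-27°): θ ← 0° -27° = -27°
rotate_crank_by(+59°): θ ← -27° +59° = 32°
rotate_crank_by(+62°): θ ← 32° +62° = 94°
crank pin P = (r cos θ, r sin θ) = (-1.953181, 27.931793)
h = r sin θ − e = 27.931793 − 11 = 16.931793
sin φ = h / L = 16.931793 / 241 = 0.07025640
φ = arcsin(0.07025640) = 4.028714°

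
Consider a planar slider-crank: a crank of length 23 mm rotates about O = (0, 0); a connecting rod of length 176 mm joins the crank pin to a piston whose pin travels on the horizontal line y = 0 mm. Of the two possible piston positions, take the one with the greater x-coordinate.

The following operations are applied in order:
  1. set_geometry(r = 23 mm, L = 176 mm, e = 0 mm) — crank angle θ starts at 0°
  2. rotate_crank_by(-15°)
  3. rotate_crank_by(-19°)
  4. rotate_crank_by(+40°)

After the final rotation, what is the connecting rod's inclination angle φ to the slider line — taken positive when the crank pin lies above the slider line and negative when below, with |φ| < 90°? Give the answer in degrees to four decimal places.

set_geometry: r = 23 mm, L = 176 mm, e = 0 mm; θ ← 0°
rotate_crank_by(-15°): θ ← 0° -15° = -15°
rotate_crank_by(-19°): θ ← -15° -19° = -34°
rotate_crank_by(+40°): θ ← -34° +40° = 6°
crank pin P = (r cos θ, r sin θ) = (22.874004, 2.404155)
h = r sin θ − e = 2.404155 − 0 = 2.404155
sin φ = h / L = 2.404155 / 176 = 0.01365997
φ = arcsin(0.01365997) = 0.782683°

0.7827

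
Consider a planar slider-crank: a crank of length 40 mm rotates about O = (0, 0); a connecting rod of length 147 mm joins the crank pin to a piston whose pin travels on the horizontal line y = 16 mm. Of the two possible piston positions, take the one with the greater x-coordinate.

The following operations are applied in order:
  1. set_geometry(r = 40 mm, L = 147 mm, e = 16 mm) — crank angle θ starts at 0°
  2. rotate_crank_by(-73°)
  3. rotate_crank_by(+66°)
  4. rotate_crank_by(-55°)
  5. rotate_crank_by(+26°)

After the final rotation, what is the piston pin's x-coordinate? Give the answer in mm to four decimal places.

set_geometry: r = 40 mm, L = 147 mm, e = 16 mm; θ ← 0°
rotate_crank_by(-73°): θ ← 0° -73° = -73°
rotate_crank_by(+66°): θ ← -73° +66° = -7°
rotate_crank_by(-55°): θ ← -7° -55° = -62°
rotate_crank_by(+26°): θ ← -62° +26° = -36°
crank pin P = (r cos θ, r sin θ) = (32.360680, -23.511410)
h = r sin θ − e = -23.511410 − 16 = -39.511410
x = r cos θ + √(L² − h²) = 32.360680 + √(21609.0 − 1561.1515) = 32.360680 + 141.590425 = 173.951105

173.9511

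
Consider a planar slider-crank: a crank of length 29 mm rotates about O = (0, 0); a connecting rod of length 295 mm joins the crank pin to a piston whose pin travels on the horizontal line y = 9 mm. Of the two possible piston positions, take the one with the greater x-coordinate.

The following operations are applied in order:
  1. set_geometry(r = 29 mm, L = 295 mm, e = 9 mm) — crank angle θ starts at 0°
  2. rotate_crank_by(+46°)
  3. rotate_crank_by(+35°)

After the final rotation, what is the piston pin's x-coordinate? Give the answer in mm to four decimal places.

set_geometry: r = 29 mm, L = 295 mm, e = 9 mm; θ ← 0°
rotate_crank_by(+46°): θ ← 0° +46° = 46°
rotate_crank_by(+35°): θ ← 46° +35° = 81°
crank pin P = (r cos θ, r sin θ) = (4.536599, 28.642962)
h = r sin θ − e = 28.642962 − 9 = 19.642962
x = r cos θ + √(L² − h²) = 4.536599 + √(87025.0 − 385.8460) = 4.536599 + 294.345297 = 298.881897

298.8819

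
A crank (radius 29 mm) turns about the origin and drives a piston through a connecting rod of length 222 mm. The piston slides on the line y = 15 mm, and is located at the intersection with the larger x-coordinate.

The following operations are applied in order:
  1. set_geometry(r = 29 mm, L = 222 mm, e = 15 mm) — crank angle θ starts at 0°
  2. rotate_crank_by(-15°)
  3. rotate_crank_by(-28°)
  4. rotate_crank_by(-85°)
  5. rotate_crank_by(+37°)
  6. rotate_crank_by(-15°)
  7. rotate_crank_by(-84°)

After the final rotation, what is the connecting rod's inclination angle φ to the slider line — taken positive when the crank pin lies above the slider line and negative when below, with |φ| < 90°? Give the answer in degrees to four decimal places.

-2.5725

set_geometry: r = 29 mm, L = 222 mm, e = 15 mm; θ ← 0°
rotate_crank_by(-15°): θ ← 0° -15° = -15°
rotate_crank_by(-28°): θ ← -15° -28° = -43°
rotate_crank_by(-85°): θ ← -43° -85° = -128°
rotate_crank_by(+37°): θ ← -128° +37° = -91°
rotate_crank_by(-15°): θ ← -91° -15° = -106°
rotate_crank_by(-84°): θ ← -106° -84° = -190°
crank pin P = (r cos θ, r sin θ) = (-28.559425, 5.035797)
h = r sin θ − e = 5.035797 − 15 = -9.964203
sin φ = h / L = -9.964203 / 222 = -0.04488380
φ = arcsin(-0.04488380) = -2.572516°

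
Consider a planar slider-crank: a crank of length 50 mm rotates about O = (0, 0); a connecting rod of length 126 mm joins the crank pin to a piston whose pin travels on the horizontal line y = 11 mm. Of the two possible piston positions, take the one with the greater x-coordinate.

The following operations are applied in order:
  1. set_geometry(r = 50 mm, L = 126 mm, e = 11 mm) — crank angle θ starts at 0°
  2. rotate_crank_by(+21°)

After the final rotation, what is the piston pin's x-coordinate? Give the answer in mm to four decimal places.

172.4889

set_geometry: r = 50 mm, L = 126 mm, e = 11 mm; θ ← 0°
rotate_crank_by(+21°): θ ← 0° +21° = 21°
crank pin P = (r cos θ, r sin θ) = (46.679021, 17.918397)
h = r sin θ − e = 17.918397 − 11 = 6.918397
x = r cos θ + √(L² − h²) = 46.679021 + √(15876.0 − 47.8642) = 46.679021 + 125.809919 = 172.488941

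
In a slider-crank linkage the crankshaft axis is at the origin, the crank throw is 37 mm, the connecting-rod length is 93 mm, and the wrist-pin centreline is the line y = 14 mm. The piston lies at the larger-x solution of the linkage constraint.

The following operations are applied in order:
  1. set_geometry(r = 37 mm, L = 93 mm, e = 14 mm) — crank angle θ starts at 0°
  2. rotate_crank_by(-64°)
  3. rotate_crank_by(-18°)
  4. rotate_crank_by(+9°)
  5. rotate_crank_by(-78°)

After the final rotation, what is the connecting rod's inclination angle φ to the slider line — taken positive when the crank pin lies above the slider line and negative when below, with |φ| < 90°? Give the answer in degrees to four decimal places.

-20.0853

set_geometry: r = 37 mm, L = 93 mm, e = 14 mm; θ ← 0°
rotate_crank_by(-64°): θ ← 0° -64° = -64°
rotate_crank_by(-18°): θ ← -64° -18° = -82°
rotate_crank_by(+9°): θ ← -82° +9° = -73°
rotate_crank_by(-78°): θ ← -73° -78° = -151°
crank pin P = (r cos θ, r sin θ) = (-32.360929, -17.937956)
h = r sin θ − e = -17.937956 − 14 = -31.937956
sin φ = h / L = -31.937956 / 93 = -0.34341888
φ = arcsin(-0.34341888) = -20.085308°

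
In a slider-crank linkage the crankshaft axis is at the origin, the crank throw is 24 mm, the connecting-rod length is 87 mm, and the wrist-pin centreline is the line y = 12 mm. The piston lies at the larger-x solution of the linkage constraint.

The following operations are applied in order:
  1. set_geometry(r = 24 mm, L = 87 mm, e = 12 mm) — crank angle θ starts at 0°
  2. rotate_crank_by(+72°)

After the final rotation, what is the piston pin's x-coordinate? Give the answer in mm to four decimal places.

93.7403

set_geometry: r = 24 mm, L = 87 mm, e = 12 mm; θ ← 0°
rotate_crank_by(+72°): θ ← 0° +72° = 72°
crank pin P = (r cos θ, r sin θ) = (7.416408, 22.825356)
h = r sin θ − e = 22.825356 − 12 = 10.825356
x = r cos θ + √(L² − h²) = 7.416408 + √(7569.0 − 117.1883) = 7.416408 + 86.323877 = 93.740284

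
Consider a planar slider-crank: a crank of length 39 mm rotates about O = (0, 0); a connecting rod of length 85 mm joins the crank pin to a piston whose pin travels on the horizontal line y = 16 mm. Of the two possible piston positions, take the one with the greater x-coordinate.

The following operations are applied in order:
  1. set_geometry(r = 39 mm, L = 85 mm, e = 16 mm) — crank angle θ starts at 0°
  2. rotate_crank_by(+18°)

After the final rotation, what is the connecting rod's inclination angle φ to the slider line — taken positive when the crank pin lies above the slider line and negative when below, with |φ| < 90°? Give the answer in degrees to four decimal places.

set_geometry: r = 39 mm, L = 85 mm, e = 16 mm; θ ← 0°
rotate_crank_by(+18°): θ ← 0° +18° = 18°
crank pin P = (r cos θ, r sin θ) = (37.091204, 12.051663)
h = r sin θ − e = 12.051663 − 16 = -3.948337
sin φ = h / L = -3.948337 / 85 = -0.04645103
φ = arcsin(-0.04645103) = -2.662406°

-2.6624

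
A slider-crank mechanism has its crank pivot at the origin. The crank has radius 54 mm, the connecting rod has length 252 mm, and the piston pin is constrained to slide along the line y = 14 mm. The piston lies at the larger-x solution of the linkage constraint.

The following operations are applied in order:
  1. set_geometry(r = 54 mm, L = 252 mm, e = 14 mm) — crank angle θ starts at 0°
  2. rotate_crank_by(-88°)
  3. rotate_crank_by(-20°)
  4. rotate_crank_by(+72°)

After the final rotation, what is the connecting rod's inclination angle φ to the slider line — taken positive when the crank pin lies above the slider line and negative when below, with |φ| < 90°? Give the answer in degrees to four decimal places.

-10.4577

set_geometry: r = 54 mm, L = 252 mm, e = 14 mm; θ ← 0°
rotate_crank_by(-88°): θ ← 0° -88° = -88°
rotate_crank_by(-20°): θ ← -88° -20° = -108°
rotate_crank_by(+72°): θ ← -108° +72° = -36°
crank pin P = (r cos θ, r sin θ) = (43.686918, -31.740404)
h = r sin θ − e = -31.740404 − 14 = -45.740404
sin φ = h / L = -45.740404 / 252 = -0.18150954
φ = arcsin(-0.18150954) = -10.457698°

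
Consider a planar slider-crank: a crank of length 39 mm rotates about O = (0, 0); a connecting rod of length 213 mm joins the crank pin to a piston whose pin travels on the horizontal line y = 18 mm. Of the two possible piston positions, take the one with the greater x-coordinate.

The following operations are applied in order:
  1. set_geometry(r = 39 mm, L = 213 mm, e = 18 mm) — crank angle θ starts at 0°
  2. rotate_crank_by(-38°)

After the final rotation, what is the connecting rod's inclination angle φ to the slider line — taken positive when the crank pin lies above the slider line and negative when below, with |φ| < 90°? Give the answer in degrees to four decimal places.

set_geometry: r = 39 mm, L = 213 mm, e = 18 mm; θ ← 0°
rotate_crank_by(-38°): θ ← 0° -38° = -38°
crank pin P = (r cos θ, r sin θ) = (30.732419, -24.010798)
h = r sin θ − e = -24.010798 − 18 = -42.010798
sin φ = h / L = -42.010798 / 213 = -0.19723379
φ = arcsin(-0.19723379) = -11.375245°

-11.3752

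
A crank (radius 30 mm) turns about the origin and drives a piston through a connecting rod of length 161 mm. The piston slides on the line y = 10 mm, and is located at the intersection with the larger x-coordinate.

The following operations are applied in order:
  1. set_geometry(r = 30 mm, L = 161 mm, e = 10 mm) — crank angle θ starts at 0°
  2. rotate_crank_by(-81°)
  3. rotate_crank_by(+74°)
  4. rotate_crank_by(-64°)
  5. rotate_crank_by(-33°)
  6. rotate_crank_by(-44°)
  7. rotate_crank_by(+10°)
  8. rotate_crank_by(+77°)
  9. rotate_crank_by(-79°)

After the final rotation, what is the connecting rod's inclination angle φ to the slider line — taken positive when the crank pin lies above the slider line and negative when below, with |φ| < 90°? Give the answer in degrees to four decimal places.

-10.4796

set_geometry: r = 30 mm, L = 161 mm, e = 10 mm; θ ← 0°
rotate_crank_by(-81°): θ ← 0° -81° = -81°
rotate_crank_by(+74°): θ ← -81° +74° = -7°
rotate_crank_by(-64°): θ ← -7° -64° = -71°
rotate_crank_by(-33°): θ ← -71° -33° = -104°
rotate_crank_by(-44°): θ ← -104° -44° = -148°
rotate_crank_by(+10°): θ ← -148° +10° = -138°
rotate_crank_by(+77°): θ ← -138° +77° = -61°
rotate_crank_by(-79°): θ ← -61° -79° = -140°
crank pin P = (r cos θ, r sin θ) = (-22.981333, -19.283628)
h = r sin θ − e = -19.283628 − 10 = -29.283628
sin φ = h / L = -29.283628 / 161 = -0.18188589
φ = arcsin(-0.18188589) = -10.479627°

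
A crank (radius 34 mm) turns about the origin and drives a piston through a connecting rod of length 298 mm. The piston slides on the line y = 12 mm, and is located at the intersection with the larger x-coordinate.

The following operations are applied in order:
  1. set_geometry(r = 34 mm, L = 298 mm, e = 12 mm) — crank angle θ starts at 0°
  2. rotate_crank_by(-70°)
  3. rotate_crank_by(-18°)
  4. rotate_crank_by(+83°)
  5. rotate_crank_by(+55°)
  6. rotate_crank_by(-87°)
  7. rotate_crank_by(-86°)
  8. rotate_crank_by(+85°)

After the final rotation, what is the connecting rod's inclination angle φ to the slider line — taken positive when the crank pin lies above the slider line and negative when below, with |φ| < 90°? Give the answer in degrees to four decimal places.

set_geometry: r = 34 mm, L = 298 mm, e = 12 mm; θ ← 0°
rotate_crank_by(-70°): θ ← 0° -70° = -70°
rotate_crank_by(-18°): θ ← -70° -18° = -88°
rotate_crank_by(+83°): θ ← -88° +83° = -5°
rotate_crank_by(+55°): θ ← -5° +55° = 50°
rotate_crank_by(-87°): θ ← 50° -87° = -37°
rotate_crank_by(-86°): θ ← -37° -86° = -123°
rotate_crank_by(+85°): θ ← -123° +85° = -38°
crank pin P = (r cos θ, r sin θ) = (26.792366, -20.932490)
h = r sin θ − e = -20.932490 − 12 = -32.932490
sin φ = h / L = -32.932490 / 298 = -0.11051171
φ = arcsin(-0.11051171) = -6.344814°

-6.3448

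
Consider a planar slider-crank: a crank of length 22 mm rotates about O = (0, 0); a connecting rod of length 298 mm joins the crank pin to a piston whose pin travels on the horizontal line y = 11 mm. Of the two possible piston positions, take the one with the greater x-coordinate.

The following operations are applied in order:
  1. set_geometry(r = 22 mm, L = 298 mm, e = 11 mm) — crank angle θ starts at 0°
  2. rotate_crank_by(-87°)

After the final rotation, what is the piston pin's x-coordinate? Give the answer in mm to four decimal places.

set_geometry: r = 22 mm, L = 298 mm, e = 11 mm; θ ← 0°
rotate_crank_by(-87°): θ ← 0° -87° = -87°
crank pin P = (r cos θ, r sin θ) = (1.151391, -21.969850)
h = r sin θ − e = -21.969850 − 11 = -32.969850
x = r cos θ + √(L² − h²) = 1.151391 + √(88804.0 − 1087.0110) = 1.151391 + 296.170540 = 297.321931

297.3219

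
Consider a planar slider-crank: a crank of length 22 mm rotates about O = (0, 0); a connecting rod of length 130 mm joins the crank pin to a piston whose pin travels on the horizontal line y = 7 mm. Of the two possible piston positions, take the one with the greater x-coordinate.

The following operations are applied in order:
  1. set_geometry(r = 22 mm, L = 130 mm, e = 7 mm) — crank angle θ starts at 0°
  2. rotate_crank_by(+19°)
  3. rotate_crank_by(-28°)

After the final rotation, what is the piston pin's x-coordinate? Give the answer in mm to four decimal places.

151.3091

set_geometry: r = 22 mm, L = 130 mm, e = 7 mm; θ ← 0°
rotate_crank_by(+19°): θ ← 0° +19° = 19°
rotate_crank_by(-28°): θ ← 19° -28° = -9°
crank pin P = (r cos θ, r sin θ) = (21.729143, -3.441558)
h = r sin θ − e = -3.441558 − 7 = -10.441558
x = r cos θ + √(L² − h²) = 21.729143 + √(16900.0 − 109.0261) = 21.729143 + 129.579990 = 151.309134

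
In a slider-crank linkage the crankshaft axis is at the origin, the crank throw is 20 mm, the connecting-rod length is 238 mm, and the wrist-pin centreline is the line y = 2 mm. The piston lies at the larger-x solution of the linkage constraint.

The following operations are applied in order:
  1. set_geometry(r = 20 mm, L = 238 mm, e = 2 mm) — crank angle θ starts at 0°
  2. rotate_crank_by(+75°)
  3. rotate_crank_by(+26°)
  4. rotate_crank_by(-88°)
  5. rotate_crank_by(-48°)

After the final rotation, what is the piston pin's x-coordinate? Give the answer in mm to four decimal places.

set_geometry: r = 20 mm, L = 238 mm, e = 2 mm; θ ← 0°
rotate_crank_by(+75°): θ ← 0° +75° = 75°
rotate_crank_by(+26°): θ ← 75° +26° = 101°
rotate_crank_by(-88°): θ ← 101° -88° = 13°
rotate_crank_by(-48°): θ ← 13° -48° = -35°
crank pin P = (r cos θ, r sin θ) = (16.383041, -11.471529)
h = r sin θ − e = -11.471529 − 2 = -13.471529
x = r cos θ + √(L² − h²) = 16.383041 + √(56644.0 − 181.4821) = 16.383041 + 237.618429 = 254.001470

254.0015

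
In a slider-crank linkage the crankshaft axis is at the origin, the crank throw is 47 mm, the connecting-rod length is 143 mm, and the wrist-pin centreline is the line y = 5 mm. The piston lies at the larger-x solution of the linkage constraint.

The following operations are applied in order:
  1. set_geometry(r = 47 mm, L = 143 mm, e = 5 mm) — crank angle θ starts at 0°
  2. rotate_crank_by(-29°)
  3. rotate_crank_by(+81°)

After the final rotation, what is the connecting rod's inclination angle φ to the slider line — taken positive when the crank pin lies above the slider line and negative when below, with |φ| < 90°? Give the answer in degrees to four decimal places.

12.9459

set_geometry: r = 47 mm, L = 143 mm, e = 5 mm; θ ← 0°
rotate_crank_by(-29°): θ ← 0° -29° = -29°
rotate_crank_by(+81°): θ ← -29° +81° = 52°
crank pin P = (r cos θ, r sin θ) = (28.936089, 37.036505)
h = r sin θ − e = 37.036505 − 5 = 32.036505
sin φ = h / L = 32.036505 / 143 = 0.22403151
φ = arcsin(0.22403151) = 12.945934°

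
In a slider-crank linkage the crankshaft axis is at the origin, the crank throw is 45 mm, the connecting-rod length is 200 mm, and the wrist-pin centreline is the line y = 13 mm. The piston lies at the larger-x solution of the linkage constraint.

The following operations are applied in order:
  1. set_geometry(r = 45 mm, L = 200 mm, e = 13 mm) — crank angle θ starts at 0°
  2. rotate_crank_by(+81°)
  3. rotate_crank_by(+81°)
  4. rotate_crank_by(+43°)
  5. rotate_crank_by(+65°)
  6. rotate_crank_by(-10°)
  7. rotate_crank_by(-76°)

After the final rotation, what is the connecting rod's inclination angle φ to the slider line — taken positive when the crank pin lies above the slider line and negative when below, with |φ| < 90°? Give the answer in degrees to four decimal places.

set_geometry: r = 45 mm, L = 200 mm, e = 13 mm; θ ← 0°
rotate_crank_by(+81°): θ ← 0° +81° = 81°
rotate_crank_by(+81°): θ ← 81° +81° = 162°
rotate_crank_by(+43°): θ ← 162° +43° = 205°
rotate_crank_by(+65°): θ ← 205° +65° = 270°
rotate_crank_by(-10°): θ ← 270° -10° = 260°
rotate_crank_by(-76°): θ ← 260° -76° = 184°
crank pin P = (r cos θ, r sin θ) = (-44.890382, -3.139041)
h = r sin θ − e = -3.139041 − 13 = -16.139041
sin φ = h / L = -16.139041 / 200 = -0.08069521
φ = arcsin(-0.08069521) = -4.628527°

-4.6285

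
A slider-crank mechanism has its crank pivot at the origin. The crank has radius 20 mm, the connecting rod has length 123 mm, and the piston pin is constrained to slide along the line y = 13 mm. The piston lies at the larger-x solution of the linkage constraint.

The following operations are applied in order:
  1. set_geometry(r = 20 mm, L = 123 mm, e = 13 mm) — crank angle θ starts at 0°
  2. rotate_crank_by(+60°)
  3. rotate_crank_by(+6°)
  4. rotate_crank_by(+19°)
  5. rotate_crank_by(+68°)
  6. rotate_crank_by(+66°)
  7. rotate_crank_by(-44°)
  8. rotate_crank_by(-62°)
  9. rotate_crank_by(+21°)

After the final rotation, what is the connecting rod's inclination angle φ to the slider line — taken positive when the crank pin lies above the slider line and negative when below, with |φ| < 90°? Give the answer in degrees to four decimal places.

set_geometry: r = 20 mm, L = 123 mm, e = 13 mm; θ ← 0°
rotate_crank_by(+60°): θ ← 0° +60° = 60°
rotate_crank_by(+6°): θ ← 60° +6° = 66°
rotate_crank_by(+19°): θ ← 66° +19° = 85°
rotate_crank_by(+68°): θ ← 85° +68° = 153°
rotate_crank_by(+66°): θ ← 153° +66° = 219°
rotate_crank_by(-44°): θ ← 219° -44° = 175°
rotate_crank_by(-62°): θ ← 175° -62° = 113°
rotate_crank_by(+21°): θ ← 113° +21° = 134°
crank pin P = (r cos θ, r sin θ) = (-13.893167, 14.386796)
h = r sin θ − e = 14.386796 − 13 = 1.386796
sin φ = h / L = 1.386796 / 123 = 0.01127476
φ = arcsin(0.01127476) = 0.646010°

0.6460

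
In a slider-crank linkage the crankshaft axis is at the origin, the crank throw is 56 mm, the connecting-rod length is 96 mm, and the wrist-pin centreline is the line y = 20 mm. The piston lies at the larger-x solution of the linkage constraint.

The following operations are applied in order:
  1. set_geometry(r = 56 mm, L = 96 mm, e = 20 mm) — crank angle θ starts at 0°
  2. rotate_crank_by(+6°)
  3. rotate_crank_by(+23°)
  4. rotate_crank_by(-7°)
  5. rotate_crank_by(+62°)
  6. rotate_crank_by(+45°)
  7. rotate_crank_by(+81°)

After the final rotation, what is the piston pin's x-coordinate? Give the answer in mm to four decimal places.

set_geometry: r = 56 mm, L = 96 mm, e = 20 mm; θ ← 0°
rotate_crank_by(+6°): θ ← 0° +6° = 6°
rotate_crank_by(+23°): θ ← 6° +23° = 29°
rotate_crank_by(-7°): θ ← 29° -7° = 22°
rotate_crank_by(+62°): θ ← 22° +62° = 84°
rotate_crank_by(+45°): θ ← 84° +45° = 129°
rotate_crank_by(+81°): θ ← 129° +81° = 210°
crank pin P = (r cos θ, r sin θ) = (-48.497423, -28.000000)
h = r sin θ − e = -28.000000 − 20 = -48.000000
x = r cos θ + √(L² − h²) = -48.497423 + √(9216.0 − 2304.0000) = -48.497423 + 83.138439 = 34.641016

34.6410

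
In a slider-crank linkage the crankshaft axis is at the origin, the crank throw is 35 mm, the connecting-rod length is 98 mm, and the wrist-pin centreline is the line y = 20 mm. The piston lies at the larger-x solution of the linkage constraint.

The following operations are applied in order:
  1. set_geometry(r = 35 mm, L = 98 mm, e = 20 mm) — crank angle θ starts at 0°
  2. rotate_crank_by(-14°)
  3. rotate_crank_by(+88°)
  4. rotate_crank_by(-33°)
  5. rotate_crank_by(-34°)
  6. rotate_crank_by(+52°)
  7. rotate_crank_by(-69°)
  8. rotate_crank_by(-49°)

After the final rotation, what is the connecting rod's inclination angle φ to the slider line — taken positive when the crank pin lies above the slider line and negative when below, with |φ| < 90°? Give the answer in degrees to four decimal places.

-30.6780

set_geometry: r = 35 mm, L = 98 mm, e = 20 mm; θ ← 0°
rotate_crank_by(-14°): θ ← 0° -14° = -14°
rotate_crank_by(+88°): θ ← -14° +88° = 74°
rotate_crank_by(-33°): θ ← 74° -33° = 41°
rotate_crank_by(-34°): θ ← 41° -34° = 7°
rotate_crank_by(+52°): θ ← 7° +52° = 59°
rotate_crank_by(-69°): θ ← 59° -69° = -10°
rotate_crank_by(-49°): θ ← -10° -49° = -59°
crank pin P = (r cos θ, r sin θ) = (18.026333, -30.000856)
h = r sin θ − e = -30.000856 − 20 = -50.000856
sin φ = h / L = -50.000856 / 98 = -0.51021281
φ = arcsin(-0.51021281) = -30.678006°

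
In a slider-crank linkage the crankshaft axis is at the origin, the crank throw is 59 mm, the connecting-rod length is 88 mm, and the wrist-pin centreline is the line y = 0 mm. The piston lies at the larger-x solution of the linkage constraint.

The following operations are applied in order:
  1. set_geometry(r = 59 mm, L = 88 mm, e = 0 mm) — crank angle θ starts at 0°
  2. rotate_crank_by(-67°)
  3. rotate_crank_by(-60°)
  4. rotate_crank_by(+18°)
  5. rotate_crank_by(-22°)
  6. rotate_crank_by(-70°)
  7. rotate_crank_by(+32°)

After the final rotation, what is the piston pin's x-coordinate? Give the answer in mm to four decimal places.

29.3609

set_geometry: r = 59 mm, L = 88 mm, e = 0 mm; θ ← 0°
rotate_crank_by(-67°): θ ← 0° -67° = -67°
rotate_crank_by(-60°): θ ← -67° -60° = -127°
rotate_crank_by(+18°): θ ← -127° +18° = -109°
rotate_crank_by(-22°): θ ← -109° -22° = -131°
rotate_crank_by(-70°): θ ← -131° -70° = -201°
rotate_crank_by(+32°): θ ← -201° +32° = -169°
crank pin P = (r cos θ, r sin θ) = (-57.916004, -11.257731)
h = r sin θ − e = -11.257731 − 0 = -11.257731
x = r cos θ + √(L² − h²) = -57.916004 + √(7744.0 − 126.7365) = -57.916004 + 87.276936 = 29.360932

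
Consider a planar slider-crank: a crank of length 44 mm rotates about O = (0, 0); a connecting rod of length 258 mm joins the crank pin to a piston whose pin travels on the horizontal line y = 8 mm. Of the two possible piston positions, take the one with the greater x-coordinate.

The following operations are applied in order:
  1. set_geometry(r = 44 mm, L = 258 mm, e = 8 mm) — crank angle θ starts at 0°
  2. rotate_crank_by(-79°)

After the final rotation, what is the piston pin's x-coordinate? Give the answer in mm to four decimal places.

set_geometry: r = 44 mm, L = 258 mm, e = 8 mm; θ ← 0°
rotate_crank_by(-79°): θ ← 0° -79° = -79°
crank pin P = (r cos θ, r sin θ) = (8.395596, -43.191596)
h = r sin θ − e = -43.191596 − 8 = -51.191596
x = r cos θ + √(L² − h²) = 8.395596 + √(66564.0 − 2620.5795) = 8.395596 + 252.870363 = 261.265959

261.2660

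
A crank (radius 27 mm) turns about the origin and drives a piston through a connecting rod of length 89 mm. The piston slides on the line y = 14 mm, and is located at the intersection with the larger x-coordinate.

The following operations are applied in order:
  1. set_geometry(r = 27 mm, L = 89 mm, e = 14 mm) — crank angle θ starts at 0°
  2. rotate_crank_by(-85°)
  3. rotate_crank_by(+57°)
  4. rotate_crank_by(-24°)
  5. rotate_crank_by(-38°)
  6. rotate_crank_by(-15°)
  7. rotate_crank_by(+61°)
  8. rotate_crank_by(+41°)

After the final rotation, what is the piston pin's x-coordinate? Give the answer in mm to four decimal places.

114.6182

set_geometry: r = 27 mm, L = 89 mm, e = 14 mm; θ ← 0°
rotate_crank_by(-85°): θ ← 0° -85° = -85°
rotate_crank_by(+57°): θ ← -85° +57° = -28°
rotate_crank_by(-24°): θ ← -28° -24° = -52°
rotate_crank_by(-38°): θ ← -52° -38° = -90°
rotate_crank_by(-15°): θ ← -90° -15° = -105°
rotate_crank_by(+61°): θ ← -105° +61° = -44°
rotate_crank_by(+41°): θ ← -44° +41° = -3°
crank pin P = (r cos θ, r sin θ) = (26.962997, -1.413071)
h = r sin θ − e = -1.413071 − 14 = -15.413071
x = r cos θ + √(L² − h²) = 26.962997 + √(7921.0 − 237.5628) = 26.962997 + 87.655218 = 114.618215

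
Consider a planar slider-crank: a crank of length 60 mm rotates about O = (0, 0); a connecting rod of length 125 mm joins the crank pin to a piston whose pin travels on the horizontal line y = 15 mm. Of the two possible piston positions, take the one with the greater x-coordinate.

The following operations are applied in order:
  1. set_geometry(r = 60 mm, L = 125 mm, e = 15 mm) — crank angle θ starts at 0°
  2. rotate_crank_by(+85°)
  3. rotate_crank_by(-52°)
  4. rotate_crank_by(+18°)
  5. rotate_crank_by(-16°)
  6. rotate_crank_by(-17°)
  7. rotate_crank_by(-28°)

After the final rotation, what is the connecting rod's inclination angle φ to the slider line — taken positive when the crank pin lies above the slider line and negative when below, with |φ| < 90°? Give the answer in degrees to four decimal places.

-11.7330

set_geometry: r = 60 mm, L = 125 mm, e = 15 mm; θ ← 0°
rotate_crank_by(+85°): θ ← 0° +85° = 85°
rotate_crank_by(-52°): θ ← 85° -52° = 33°
rotate_crank_by(+18°): θ ← 33° +18° = 51°
rotate_crank_by(-16°): θ ← 51° -16° = 35°
rotate_crank_by(-17°): θ ← 35° -17° = 18°
rotate_crank_by(-28°): θ ← 18° -28° = -10°
crank pin P = (r cos θ, r sin θ) = (59.088465, -10.418891)
h = r sin θ − e = -10.418891 − 15 = -25.418891
sin φ = h / L = -25.418891 / 125 = -0.20335113
φ = arcsin(-0.20335113) = -11.732992°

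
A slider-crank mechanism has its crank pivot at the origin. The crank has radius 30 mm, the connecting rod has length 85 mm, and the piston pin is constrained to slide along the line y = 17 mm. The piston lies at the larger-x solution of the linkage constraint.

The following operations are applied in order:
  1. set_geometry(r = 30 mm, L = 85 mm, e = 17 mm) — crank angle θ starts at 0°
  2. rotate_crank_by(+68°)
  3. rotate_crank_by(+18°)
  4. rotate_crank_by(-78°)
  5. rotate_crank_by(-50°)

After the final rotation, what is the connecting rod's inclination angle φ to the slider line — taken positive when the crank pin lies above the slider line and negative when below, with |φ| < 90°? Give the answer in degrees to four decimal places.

set_geometry: r = 30 mm, L = 85 mm, e = 17 mm; θ ← 0°
rotate_crank_by(+68°): θ ← 0° +68° = 68°
rotate_crank_by(+18°): θ ← 68° +18° = 86°
rotate_crank_by(-78°): θ ← 86° -78° = 8°
rotate_crank_by(-50°): θ ← 8° -50° = -42°
crank pin P = (r cos θ, r sin θ) = (22.294345, -20.073918)
h = r sin θ − e = -20.073918 − 17 = -37.073918
sin φ = h / L = -37.073918 / 85 = -0.43616374
φ = arcsin(-0.43616374) = -25.859368°

-25.8594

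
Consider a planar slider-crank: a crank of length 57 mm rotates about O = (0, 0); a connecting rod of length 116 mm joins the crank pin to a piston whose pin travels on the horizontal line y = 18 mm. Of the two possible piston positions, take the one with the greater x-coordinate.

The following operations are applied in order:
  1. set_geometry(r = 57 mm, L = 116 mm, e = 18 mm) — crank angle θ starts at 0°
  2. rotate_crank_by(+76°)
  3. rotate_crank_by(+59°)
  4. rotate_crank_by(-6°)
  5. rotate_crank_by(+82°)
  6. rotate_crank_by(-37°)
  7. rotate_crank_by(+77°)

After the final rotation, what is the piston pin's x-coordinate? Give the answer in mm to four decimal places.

set_geometry: r = 57 mm, L = 116 mm, e = 18 mm; θ ← 0°
rotate_crank_by(+76°): θ ← 0° +76° = 76°
rotate_crank_by(+59°): θ ← 76° +59° = 135°
rotate_crank_by(-6°): θ ← 135° -6° = 129°
rotate_crank_by(+82°): θ ← 129° +82° = 211°
rotate_crank_by(-37°): θ ← 211° -37° = 174°
rotate_crank_by(+77°): θ ← 174° +77° = 251°
crank pin P = (r cos θ, r sin θ) = (-18.557385, -53.894559)
h = r sin θ − e = -53.894559 − 18 = -71.894559
x = r cos θ + √(L² − h²) = -18.557385 + √(13456.0 − 5168.8276) = -18.557385 + 91.033908 = 72.476523

72.4765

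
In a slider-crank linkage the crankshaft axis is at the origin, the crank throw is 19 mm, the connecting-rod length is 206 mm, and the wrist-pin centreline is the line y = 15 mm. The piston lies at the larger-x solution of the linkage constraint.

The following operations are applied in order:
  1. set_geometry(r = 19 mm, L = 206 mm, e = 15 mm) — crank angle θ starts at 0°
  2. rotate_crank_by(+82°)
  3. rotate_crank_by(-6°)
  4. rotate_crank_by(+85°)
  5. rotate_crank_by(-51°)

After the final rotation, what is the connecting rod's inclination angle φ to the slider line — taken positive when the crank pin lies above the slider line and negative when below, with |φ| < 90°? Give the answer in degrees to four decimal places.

set_geometry: r = 19 mm, L = 206 mm, e = 15 mm; θ ← 0°
rotate_crank_by(+82°): θ ← 0° +82° = 82°
rotate_crank_by(-6°): θ ← 82° -6° = 76°
rotate_crank_by(+85°): θ ← 76° +85° = 161°
rotate_crank_by(-51°): θ ← 161° -51° = 110°
crank pin P = (r cos θ, r sin θ) = (-6.498383, 17.854160)
h = r sin θ − e = 17.854160 − 15 = 2.854160
sin φ = h / L = 2.854160 / 206 = 0.01385514
φ = arcsin(0.01385514) = 0.793867°

0.7939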